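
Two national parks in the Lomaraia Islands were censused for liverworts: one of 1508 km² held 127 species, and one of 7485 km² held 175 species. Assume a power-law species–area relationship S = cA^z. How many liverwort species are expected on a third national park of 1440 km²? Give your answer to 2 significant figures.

z = ln(175/127) / ln(7485/1508) = 0.3206 / 1.6021 = 0.2001
c = 127 / 1508^0.2001 = 127 / 4.325 = 29.36
S₃ = 29.36 × 1440^0.2001 = 29.36 × 4.286 ≈ 125.8

130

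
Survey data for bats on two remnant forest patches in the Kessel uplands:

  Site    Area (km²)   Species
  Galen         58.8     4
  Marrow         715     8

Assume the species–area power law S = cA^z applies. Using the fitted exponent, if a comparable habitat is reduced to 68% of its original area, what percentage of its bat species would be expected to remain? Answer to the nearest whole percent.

90%

z = ln(8/4) / ln(715/58.8) = 0.6931 / 2.4981 = 0.2775
S_new/S_old = (A_new/A_old)^z = 0.68^0.2775 = exp(0.2775 × -0.3857) = 0.8985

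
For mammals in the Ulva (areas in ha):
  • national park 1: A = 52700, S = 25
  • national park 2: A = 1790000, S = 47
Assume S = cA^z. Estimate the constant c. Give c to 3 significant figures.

3.57

z = ln(S₂/S₁) / ln(A₂/A₁) = ln(47/25) / ln(1790000/52700) = 0.6313 / 3.5254 = 0.1791
c = S₁ / A₁^z = 25 / 52700^0.1791 = 25 / 7.007 = 3.568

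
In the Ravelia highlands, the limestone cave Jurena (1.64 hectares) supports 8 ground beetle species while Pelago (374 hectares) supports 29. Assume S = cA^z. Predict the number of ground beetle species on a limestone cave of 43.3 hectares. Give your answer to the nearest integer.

17

z = ln(29/8) / ln(374/1.64) = 1.2879 / 5.4296 = 0.2372
c = 8 / 1.64^0.2372 = 8 / 1.125 = 7.114
S₃ = 7.114 × 43.3^0.2372 = 7.114 × 2.444 ≈ 17.39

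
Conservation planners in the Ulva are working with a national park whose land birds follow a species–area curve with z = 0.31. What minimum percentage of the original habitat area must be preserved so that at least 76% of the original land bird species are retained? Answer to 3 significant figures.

41.3%

Need (A_new/A_old)^0.31 = 0.76, so A_new/A_old = 0.76^(1/0.31) = 0.76^3.226
ln(A_new/A_old) = ln 0.76 / 0.31 = -0.2744 / 0.31 = -0.8853
A_new/A_old = e^-0.8853 ≈ 0.4126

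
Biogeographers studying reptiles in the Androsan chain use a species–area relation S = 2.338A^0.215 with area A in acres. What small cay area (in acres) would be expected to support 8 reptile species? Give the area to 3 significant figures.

8 = 2.338 × A^0.215  ⇒  A^0.215 = 8/2.338 = 3.422
ln A = ln(3.422) / 0.215 = 1.2301 / 0.215 = 5.7216
A = e^5.7216 ≈ 305.4 acres

305 acres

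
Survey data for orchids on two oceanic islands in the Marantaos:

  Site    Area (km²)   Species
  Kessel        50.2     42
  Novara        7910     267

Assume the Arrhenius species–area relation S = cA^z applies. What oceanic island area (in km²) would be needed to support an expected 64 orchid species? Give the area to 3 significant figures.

159 km²

z = ln(267/42) / ln(7910/50.2) = 1.8496 / 5.0599 = 0.3655
c = 42 / 50.2^0.3655 = 42 / 4.185 = 10.04
A = (64/10.04)^(1/0.3655) ⇒ ln A = ln(6.377)/0.3655 = 5.0683
A = e^5.0683 ≈ 158.9 km²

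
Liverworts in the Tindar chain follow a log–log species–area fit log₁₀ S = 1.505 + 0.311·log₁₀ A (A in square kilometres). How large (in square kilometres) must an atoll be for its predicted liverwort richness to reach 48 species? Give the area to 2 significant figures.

3.7 square kilometres

48 = 31.99 × A^0.311  ⇒  A^0.311 = 48/31.99 = 1.501
ln A = ln(1.501) / 0.311 = 0.4058 / 0.311 = 1.3049
A = e^1.3049 ≈ 3.687 square kilometres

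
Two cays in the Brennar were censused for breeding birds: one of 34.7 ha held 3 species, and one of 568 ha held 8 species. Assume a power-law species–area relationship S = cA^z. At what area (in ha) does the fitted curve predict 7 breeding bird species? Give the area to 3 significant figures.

388 ha

z = ln(8/3) / ln(568/34.7) = 0.9808 / 2.7954 = 0.3509
c = 3 / 34.7^0.3509 = 3 / 3.471 = 0.8643
A = (7/0.8643)^(1/0.3509) ⇒ ln A = ln(8.099)/0.3509 = 5.9616
A = e^5.9616 ≈ 388.2 ha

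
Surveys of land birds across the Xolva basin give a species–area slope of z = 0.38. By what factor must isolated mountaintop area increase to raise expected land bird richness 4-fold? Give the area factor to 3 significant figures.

(A₂/A₁)^0.38 = 4, so A₂/A₁ = 4^(1/0.38) = 4^2.632
ln(A₂/A₁) = ln 4 / 0.38 = 1.3863 / 0.38 = 3.6481
A₂/A₁ = e^3.6481 ≈ 38.4

38.4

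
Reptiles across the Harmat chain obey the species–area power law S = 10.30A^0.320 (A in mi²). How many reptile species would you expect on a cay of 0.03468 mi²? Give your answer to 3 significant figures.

3.51

S = 10.3 × 0.03468^0.32
ln S = ln 10.3 + 0.32 × ln 0.03468 = 2.3321 + 0.32 × -3.3616 = 1.2564
S = e^1.2564 ≈ 3.513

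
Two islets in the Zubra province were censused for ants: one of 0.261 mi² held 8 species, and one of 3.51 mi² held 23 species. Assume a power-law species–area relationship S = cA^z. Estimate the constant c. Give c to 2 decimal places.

z = ln(S₂/S₁) / ln(A₂/A₁) = ln(23/8) / ln(3.51/0.261) = 1.0561 / 2.5989 = 0.4064
c = S₁ / A₁^z = 8 / 0.261^0.4064 = 8 / 0.5794 = 13.81

13.81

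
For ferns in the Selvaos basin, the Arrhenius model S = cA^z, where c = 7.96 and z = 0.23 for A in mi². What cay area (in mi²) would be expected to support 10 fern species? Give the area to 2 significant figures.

2.7 mi²

10 = 7.96 × A^0.23  ⇒  A^0.23 = 10/7.96 = 1.256
ln A = ln(1.256) / 0.23 = 0.2282 / 0.23 = 0.9920
A = e^0.9920 ≈ 2.697 mi²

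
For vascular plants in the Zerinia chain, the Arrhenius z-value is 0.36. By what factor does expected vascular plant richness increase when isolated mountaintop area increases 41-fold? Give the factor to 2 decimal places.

3.81

S₂/S₁ = (A₂/A₁)^z = 41^0.36
ln(S₂/S₁) = 0.36 × ln 41 = 0.36 × 3.7136 = 1.3369
S₂/S₁ = e^1.3369 ≈ 3.807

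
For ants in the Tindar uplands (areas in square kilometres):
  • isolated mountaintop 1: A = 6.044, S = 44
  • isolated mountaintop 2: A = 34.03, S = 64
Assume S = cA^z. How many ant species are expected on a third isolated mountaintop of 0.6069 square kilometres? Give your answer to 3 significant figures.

26.7

z = ln(64/44) / ln(34.03/6.044) = 0.3747 / 1.7282 = 0.2168
c = 44 / 6.044^0.2168 = 44 / 1.477 = 29.79
S₃ = 29.79 × 0.6069^0.2168 = 29.79 × 0.8974 ≈ 26.73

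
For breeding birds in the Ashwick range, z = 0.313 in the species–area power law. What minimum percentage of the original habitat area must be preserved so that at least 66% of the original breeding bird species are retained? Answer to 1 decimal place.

Need (A_new/A_old)^0.313 = 0.66, so A_new/A_old = 0.66^(1/0.313) = 0.66^3.195
ln(A_new/A_old) = ln 0.66 / 0.313 = -0.4155 / 0.313 = -1.3275
A_new/A_old = e^-1.3275 ≈ 0.2651

26.5%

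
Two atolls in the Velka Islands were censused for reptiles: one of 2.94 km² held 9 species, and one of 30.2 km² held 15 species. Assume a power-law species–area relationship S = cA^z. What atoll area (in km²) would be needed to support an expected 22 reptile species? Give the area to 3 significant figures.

173 km²

z = ln(15/9) / ln(30.2/2.94) = 0.5108 / 2.3294 = 0.2193
c = 9 / 2.94^0.2193 = 9 / 1.267 = 7.105
A = (22/7.105)^(1/0.2193) ⇒ ln A = ln(3.097)/0.2193 = 5.1543
A = e^5.1543 ≈ 173.2 km²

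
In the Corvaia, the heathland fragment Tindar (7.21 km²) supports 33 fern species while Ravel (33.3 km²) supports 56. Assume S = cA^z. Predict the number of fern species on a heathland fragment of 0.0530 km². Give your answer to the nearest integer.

6

z = ln(56/33) / ln(33.3/7.21) = 0.5288 / 1.5301 = 0.3456
c = 33 / 7.21^0.3456 = 33 / 1.979 = 16.67
S₃ = 16.67 × 0.053^0.3456 = 16.67 × 0.3623 ≈ 6.04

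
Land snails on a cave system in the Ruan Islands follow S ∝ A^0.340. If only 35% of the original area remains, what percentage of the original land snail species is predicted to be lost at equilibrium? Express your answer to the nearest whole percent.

S_new/S_old = (A_new/A_old)^z = 0.35^0.34
= exp(0.34 × ln 0.35) = exp(0.34 × -1.0498) = exp(-0.3569) ≈ 0.6998
Fraction lost = 1 − 0.6998 = 0.3002

30%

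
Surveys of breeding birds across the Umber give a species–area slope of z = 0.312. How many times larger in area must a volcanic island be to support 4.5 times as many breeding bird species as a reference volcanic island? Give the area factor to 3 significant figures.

124

(A₂/A₁)^0.312 = 4.5, so A₂/A₁ = 4.5^(1/0.312) = 4.5^3.205
ln(A₂/A₁) = ln 4.5 / 0.312 = 1.5041 / 0.312 = 4.8208
A₂/A₁ = e^4.8208 ≈ 124.1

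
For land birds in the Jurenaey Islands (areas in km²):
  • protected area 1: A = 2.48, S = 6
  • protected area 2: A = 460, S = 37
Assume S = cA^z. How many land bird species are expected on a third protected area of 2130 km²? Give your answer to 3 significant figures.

z = ln(37/6) / ln(460/2.48) = 1.8192 / 5.2230 = 0.3483
c = 6 / 2.48^0.3483 = 6 / 1.372 = 4.373
S₃ = 4.373 × 2130^0.3483 = 4.373 × 14.43 ≈ 63.1

63.1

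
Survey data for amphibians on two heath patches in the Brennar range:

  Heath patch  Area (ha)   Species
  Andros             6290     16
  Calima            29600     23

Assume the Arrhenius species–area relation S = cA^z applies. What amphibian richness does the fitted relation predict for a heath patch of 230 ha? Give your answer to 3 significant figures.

7.37

z = ln(23/16) / ln(29600/6290) = 0.3629 / 1.5488 = 0.2343
c = 16 / 6290^0.2343 = 16 / 7.764 = 2.061
S₃ = 2.061 × 230^0.2343 = 2.061 × 3.576 ≈ 7.369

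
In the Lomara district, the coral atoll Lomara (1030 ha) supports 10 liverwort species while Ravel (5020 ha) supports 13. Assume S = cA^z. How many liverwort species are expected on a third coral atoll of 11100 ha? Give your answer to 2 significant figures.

15

z = ln(13/10) / ln(5020/1030) = 0.2624 / 1.5839 = 0.1656
c = 10 / 1030^0.1656 = 10 / 3.156 = 3.169
S₃ = 3.169 × 11100^0.1656 = 3.169 × 4.678 ≈ 14.83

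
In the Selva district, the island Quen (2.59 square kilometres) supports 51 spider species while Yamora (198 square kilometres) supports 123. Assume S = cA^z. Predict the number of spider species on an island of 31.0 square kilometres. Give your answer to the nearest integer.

84

z = ln(123/51) / ln(198/2.59) = 0.8804 / 4.3366 = 0.2030
c = 51 / 2.59^0.2030 = 51 / 1.213 = 42.04
S₃ = 42.04 × 31^0.2030 = 42.04 × 2.008 ≈ 84.42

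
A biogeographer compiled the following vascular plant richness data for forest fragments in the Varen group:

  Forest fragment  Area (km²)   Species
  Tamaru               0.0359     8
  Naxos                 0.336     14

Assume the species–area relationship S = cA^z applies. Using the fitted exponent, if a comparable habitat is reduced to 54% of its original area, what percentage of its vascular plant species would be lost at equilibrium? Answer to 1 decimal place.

z = ln(14/8) / ln(0.336/0.0359) = 0.5596 / 2.2364 = 0.2502
S_new/S_old = (A_new/A_old)^z = 0.54^0.2502 = exp(0.2502 × -0.6162) = 0.8571
Fraction lost = 1 − 0.8571 = 0.1429

14.3%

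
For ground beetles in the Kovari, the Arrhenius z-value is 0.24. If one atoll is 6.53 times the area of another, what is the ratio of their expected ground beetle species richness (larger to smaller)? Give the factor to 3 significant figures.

1.57

S₂/S₁ = (A₂/A₁)^z = 6.53^0.24
ln(S₂/S₁) = 0.24 × ln 6.53 = 0.24 × 1.8764 = 0.4503
S₂/S₁ = e^0.4503 ≈ 1.569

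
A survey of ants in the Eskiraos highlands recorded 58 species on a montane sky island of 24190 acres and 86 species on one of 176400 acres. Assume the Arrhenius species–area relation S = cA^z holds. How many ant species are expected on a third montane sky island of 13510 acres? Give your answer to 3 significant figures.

z = ln(86/58) / ln(176400/24190) = 0.3939 / 1.9868 = 0.1983
c = 58 / 24190^0.1983 = 58 / 7.398 = 7.84
S₃ = 7.84 × 13510^0.1983 = 7.84 × 6.591 ≈ 51.67

51.7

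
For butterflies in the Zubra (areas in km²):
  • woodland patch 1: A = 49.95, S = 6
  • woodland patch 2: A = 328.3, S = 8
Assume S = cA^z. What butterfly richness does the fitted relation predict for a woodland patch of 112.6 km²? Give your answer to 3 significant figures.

z = ln(8/6) / ln(328.3/49.95) = 0.2877 / 1.8829 = 0.1528
c = 6 / 49.95^0.1528 = 6 / 1.818 = 3.301
S₃ = 3.301 × 112.6^0.1528 = 3.301 × 2.058 ≈ 6.793

6.79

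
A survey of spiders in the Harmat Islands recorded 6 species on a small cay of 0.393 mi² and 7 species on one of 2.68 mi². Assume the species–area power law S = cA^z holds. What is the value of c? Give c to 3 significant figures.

z = ln(S₂/S₁) / ln(A₂/A₁) = ln(7/6) / ln(2.68/0.393) = 0.1542 / 1.9198 = 0.0803
c = S₁ / A₁^z = 6 / 0.393^0.0803 = 6 / 0.9278 = 6.467

6.47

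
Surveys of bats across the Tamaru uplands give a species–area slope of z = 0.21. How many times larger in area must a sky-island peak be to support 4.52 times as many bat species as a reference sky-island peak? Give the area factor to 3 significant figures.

1320

(A₂/A₁)^0.21 = 4.52, so A₂/A₁ = 4.52^(1/0.21) = 4.52^4.762
ln(A₂/A₁) = ln 4.52 / 0.21 = 1.5085 / 0.21 = 7.1834
A₂/A₁ = e^7.1834 ≈ 1317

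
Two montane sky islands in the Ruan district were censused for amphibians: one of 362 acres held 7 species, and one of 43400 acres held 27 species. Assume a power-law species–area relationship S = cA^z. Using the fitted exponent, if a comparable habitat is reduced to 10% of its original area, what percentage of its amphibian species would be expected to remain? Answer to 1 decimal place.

52.2%

z = ln(27/7) / ln(43400/362) = 1.3499 / 4.7866 = 0.2820
S_new/S_old = (A_new/A_old)^z = 0.1^0.2820 = exp(0.2820 × -2.3026) = 0.5224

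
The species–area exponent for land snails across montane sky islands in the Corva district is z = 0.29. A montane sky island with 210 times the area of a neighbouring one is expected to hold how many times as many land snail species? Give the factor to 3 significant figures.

S₂/S₁ = (A₂/A₁)^z = 210^0.29
ln(S₂/S₁) = 0.29 × ln 210 = 0.29 × 5.3471 = 1.5507
S₂/S₁ = e^1.5507 ≈ 4.715

4.71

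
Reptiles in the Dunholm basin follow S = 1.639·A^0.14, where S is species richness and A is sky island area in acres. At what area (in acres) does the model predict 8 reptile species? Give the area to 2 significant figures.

8 = 1.639 × A^0.14  ⇒  A^0.14 = 8/1.639 = 4.881
ln A = ln(4.881) / 0.14 = 1.5854 / 0.14 = 11.3240
A = e^11.3240 ≈ 82782 acres

83000 acres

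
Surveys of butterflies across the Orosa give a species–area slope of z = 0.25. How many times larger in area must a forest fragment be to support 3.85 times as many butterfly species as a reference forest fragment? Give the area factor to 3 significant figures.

220

(A₂/A₁)^0.25 = 3.85, so A₂/A₁ = 3.85^(1/0.25) = 3.85^4
ln(A₂/A₁) = ln 3.85 / 0.25 = 1.3481 / 0.25 = 5.3923
A₂/A₁ = e^5.3923 ≈ 219.7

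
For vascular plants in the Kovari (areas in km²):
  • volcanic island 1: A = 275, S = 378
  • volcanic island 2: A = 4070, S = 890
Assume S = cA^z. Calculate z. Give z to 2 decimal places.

0.32

Taking logs: ln S = ln c + z ln A, so z = (ln S₂ − ln S₁)/(ln A₂ − ln A₁).
z = ln(890/378) / ln(4070/275) = ln(2.354) / ln(14.8) = 0.8563 / 2.6946 = 0.3178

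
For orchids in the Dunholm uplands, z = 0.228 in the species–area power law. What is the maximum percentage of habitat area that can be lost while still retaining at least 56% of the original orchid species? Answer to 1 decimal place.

Need (A_new/A_old)^0.228 = 0.56, so A_new/A_old = 0.56^(1/0.228) = 0.56^4.386
ln(A_new/A_old) = ln 0.56 / 0.228 = -0.5798 / 0.228 = -2.5431
A_new/A_old = e^-2.5431 ≈ 0.07863
Fraction that can be lost = 1 − 0.07863 = 0.9214

92.1%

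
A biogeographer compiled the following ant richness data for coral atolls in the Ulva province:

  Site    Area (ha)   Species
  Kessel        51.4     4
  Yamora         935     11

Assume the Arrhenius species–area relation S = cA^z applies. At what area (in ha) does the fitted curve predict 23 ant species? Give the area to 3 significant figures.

z = ln(11/4) / ln(935/51.4) = 1.0116 / 2.9009 = 0.3487
c = 4 / 51.4^0.3487 = 4 / 3.95 = 1.013
A = (23/1.013)^(1/0.3487) ⇒ ln A = ln(22.71)/0.3487 = 8.9557
A = e^8.9557 ≈ 7752 ha

7750 ha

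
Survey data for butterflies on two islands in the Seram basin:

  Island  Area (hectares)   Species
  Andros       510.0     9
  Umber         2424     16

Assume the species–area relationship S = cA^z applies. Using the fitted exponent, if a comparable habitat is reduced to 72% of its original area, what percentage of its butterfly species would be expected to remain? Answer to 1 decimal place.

z = ln(16/9) / ln(2424/510) = 0.5754 / 1.5588 = 0.3691
S_new/S_old = (A_new/A_old)^z = 0.72^0.3691 = exp(0.3691 × -0.3285) = 0.8858

88.6%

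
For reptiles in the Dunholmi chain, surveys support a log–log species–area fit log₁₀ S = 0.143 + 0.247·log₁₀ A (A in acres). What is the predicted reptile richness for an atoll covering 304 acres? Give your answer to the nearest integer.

6

S = 1.39 × 304^0.247 = 1.39 × 4.105 ≈ 5.705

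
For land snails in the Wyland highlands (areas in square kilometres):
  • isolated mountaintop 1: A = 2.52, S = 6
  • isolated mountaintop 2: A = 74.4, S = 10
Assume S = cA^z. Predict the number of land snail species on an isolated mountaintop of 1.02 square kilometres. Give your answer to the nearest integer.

z = ln(10/6) / ln(74.4/2.52) = 0.5108 / 3.3852 = 0.1509
c = 6 / 2.52^0.1509 = 6 / 1.15 = 5.219
S₃ = 5.219 × 1.02^0.1509 = 5.219 × 1.003 ≈ 5.235

5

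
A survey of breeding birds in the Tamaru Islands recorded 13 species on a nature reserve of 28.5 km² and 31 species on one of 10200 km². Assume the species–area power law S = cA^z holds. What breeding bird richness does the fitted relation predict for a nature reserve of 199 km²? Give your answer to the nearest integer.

17

z = ln(31/13) / ln(10200/28.5) = 0.8690 / 5.8802 = 0.1478
c = 13 / 28.5^0.1478 = 13 / 1.641 = 7.924
S₃ = 7.924 × 199^0.1478 = 7.924 × 2.186 ≈ 17.33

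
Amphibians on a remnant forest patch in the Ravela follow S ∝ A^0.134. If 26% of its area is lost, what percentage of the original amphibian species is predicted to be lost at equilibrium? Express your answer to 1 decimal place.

4.0%

S_new/S_old = (A_new/A_old)^z = 0.74^0.134
= exp(0.134 × ln 0.74) = exp(0.134 × -0.3011) = exp(-0.0403) ≈ 0.9605
Fraction lost = 1 − 0.9605 = 0.03954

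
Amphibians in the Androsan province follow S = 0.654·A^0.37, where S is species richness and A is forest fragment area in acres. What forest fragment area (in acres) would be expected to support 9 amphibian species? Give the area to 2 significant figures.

9 = 0.654 × A^0.37  ⇒  A^0.37 = 9/0.654 = 13.76
ln A = ln(13.76) / 0.37 = 2.6219 / 0.37 = 7.0861
A = e^7.0861 ≈ 1195 acres

1200 acres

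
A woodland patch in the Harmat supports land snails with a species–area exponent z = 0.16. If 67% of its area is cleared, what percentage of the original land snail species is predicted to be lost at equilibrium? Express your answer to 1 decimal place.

16.3%

S_new/S_old = (A_new/A_old)^z = 0.33^0.16
= exp(0.16 × ln 0.33) = exp(0.16 × -1.1087) = exp(-0.1774) ≈ 0.8375
Fraction lost = 1 − 0.8375 = 0.1625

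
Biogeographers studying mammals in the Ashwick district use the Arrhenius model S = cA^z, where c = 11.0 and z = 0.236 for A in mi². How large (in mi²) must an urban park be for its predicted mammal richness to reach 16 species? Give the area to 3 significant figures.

16 = 11 × A^0.236  ⇒  A^0.236 = 16/11 = 1.455
ln A = ln(1.455) / 0.236 = 0.3747 / 0.236 = 1.5877
A = e^1.5877 ≈ 4.892 mi²

4.89 mi²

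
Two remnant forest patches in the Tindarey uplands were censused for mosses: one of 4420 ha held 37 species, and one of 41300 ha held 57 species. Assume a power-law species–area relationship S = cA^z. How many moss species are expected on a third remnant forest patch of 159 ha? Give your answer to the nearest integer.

z = ln(57/37) / ln(41300/4420) = 0.4321 / 2.2347 = 0.1934
c = 37 / 4420^0.1934 = 37 / 5.069 = 7.299
S₃ = 7.299 × 159^0.1934 = 7.299 × 2.665 ≈ 19.45

19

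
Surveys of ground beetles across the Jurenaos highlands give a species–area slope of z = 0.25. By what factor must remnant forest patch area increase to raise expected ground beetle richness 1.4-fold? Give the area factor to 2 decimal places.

(A₂/A₁)^0.25 = 1.4, so A₂/A₁ = 1.4^(1/0.25) = 1.4^4
ln(A₂/A₁) = ln 1.4 / 0.25 = 0.3365 / 0.25 = 1.3459
A₂/A₁ = e^1.3459 ≈ 3.842

3.84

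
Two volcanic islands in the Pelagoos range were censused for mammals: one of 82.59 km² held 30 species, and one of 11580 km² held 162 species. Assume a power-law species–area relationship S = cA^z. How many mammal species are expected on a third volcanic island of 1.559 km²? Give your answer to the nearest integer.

z = ln(162/30) / ln(11580/82.59) = 1.6864 / 4.9431 = 0.3412
c = 30 / 82.59^0.3412 = 30 / 4.508 = 6.655
S₃ = 6.655 × 1.559^0.3412 = 6.655 × 1.164 ≈ 7.743

8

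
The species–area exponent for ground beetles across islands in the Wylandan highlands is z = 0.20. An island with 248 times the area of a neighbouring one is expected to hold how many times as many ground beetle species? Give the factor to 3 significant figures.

S₂/S₁ = (A₂/A₁)^z = 248^0.2
ln(S₂/S₁) = 0.2 × ln 248 = 0.2 × 5.5134 = 1.1027
S₂/S₁ = e^1.1027 ≈ 3.012

3.01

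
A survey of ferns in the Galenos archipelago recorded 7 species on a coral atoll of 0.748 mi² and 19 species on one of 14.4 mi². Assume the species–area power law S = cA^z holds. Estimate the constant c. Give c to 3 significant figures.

7.72

z = ln(S₂/S₁) / ln(A₂/A₁) = ln(19/7) / ln(14.4/0.748) = 0.9985 / 2.9576 = 0.3376
c = S₁ / A₁^z = 7 / 0.748^0.3376 = 7 / 0.9066 = 7.721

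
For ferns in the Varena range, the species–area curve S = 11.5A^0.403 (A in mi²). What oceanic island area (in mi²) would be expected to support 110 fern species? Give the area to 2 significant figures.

110 = 11.5 × A^0.403  ⇒  A^0.403 = 110/11.5 = 9.565
ln A = ln(9.565) / 0.403 = 2.2581 / 0.403 = 5.6033
A = e^5.6033 ≈ 271.3 mi²

270 mi²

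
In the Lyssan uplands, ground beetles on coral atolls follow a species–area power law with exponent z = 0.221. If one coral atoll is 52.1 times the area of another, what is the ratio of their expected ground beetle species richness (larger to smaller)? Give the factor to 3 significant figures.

S₂/S₁ = (A₂/A₁)^z = 52.1^0.221
ln(S₂/S₁) = 0.221 × ln 52.1 = 0.221 × 3.9532 = 0.8736
S₂/S₁ = e^0.8736 ≈ 2.396

2.40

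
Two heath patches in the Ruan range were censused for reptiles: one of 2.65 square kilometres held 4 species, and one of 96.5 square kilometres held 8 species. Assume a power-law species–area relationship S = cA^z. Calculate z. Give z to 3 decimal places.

Taking logs: ln S = ln c + z ln A, so z = (ln S₂ − ln S₁)/(ln A₂ − ln A₁).
z = ln(8/4) / ln(96.5/2.65) = ln(2) / ln(36.42) = 0.6931 / 3.5950 = 0.1928

0.193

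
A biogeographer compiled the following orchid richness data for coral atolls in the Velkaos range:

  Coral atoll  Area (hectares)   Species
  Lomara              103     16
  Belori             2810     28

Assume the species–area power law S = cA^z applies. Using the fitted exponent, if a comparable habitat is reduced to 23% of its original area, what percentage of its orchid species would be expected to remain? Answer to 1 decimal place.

z = ln(28/16) / ln(2810/103) = 0.5596 / 3.3062 = 0.1693
S_new/S_old = (A_new/A_old)^z = 0.23^0.1693 = exp(0.1693 × -1.4697) = 0.7798

78.0%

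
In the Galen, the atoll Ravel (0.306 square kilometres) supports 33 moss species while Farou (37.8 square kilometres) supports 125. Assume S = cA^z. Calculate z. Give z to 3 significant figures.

0.277

Taking logs: ln S = ln c + z ln A, so z = (ln S₂ − ln S₁)/(ln A₂ − ln A₁).
z = ln(125/33) / ln(37.8/0.306) = ln(3.788) / ln(123.5) = 1.3318 / 4.8165 = 0.2765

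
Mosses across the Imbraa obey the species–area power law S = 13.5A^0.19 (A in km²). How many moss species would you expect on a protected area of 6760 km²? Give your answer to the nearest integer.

72

S = 13.5 × 6760^0.19
ln S = ln 13.5 + 0.19 × ln 6760 = 2.6027 + 0.19 × 8.8188 = 4.2783
S = e^4.2783 ≈ 72.11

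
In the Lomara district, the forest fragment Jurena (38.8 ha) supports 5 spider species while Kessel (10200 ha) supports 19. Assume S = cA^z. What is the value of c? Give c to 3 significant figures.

2.08

z = ln(S₂/S₁) / ln(A₂/A₁) = ln(19/5) / ln(10200/38.8) = 1.3350 / 5.5717 = 0.2396
c = S₁ / A₁^z = 5 / 38.8^0.2396 = 5 / 2.403 = 2.081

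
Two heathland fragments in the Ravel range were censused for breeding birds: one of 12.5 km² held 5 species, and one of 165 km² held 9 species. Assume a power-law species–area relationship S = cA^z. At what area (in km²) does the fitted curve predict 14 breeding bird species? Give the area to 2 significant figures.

z = ln(9/5) / ln(165/12.5) = 0.5878 / 2.5802 = 0.2278
c = 5 / 12.5^0.2278 = 5 / 1.778 = 2.812
A = (14/2.812)^(1/0.2278) ⇒ ln A = ln(4.978)/0.2278 = 7.0455
A = e^7.0455 ≈ 1148 km²

1100 km²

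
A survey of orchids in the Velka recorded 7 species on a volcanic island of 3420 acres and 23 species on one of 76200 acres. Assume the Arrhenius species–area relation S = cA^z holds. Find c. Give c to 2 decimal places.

0.31

z = ln(S₂/S₁) / ln(A₂/A₁) = ln(23/7) / ln(76200/3420) = 1.1896 / 3.1037 = 0.3833
c = S₁ / A₁^z = 7 / 3420^0.3833 = 7 / 22.62 = 0.3094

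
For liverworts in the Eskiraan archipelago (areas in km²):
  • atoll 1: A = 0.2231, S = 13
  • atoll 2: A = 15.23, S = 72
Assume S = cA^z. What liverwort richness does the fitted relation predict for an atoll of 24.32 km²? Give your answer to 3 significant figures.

z = ln(72/13) / ln(15.23/0.2231) = 1.7117 / 4.2234 = 0.4053
c = 13 / 0.2231^0.4053 = 13 / 0.5444 = 23.88
S₃ = 23.88 × 24.32^0.4053 = 23.88 × 3.645 ≈ 87.04

87.0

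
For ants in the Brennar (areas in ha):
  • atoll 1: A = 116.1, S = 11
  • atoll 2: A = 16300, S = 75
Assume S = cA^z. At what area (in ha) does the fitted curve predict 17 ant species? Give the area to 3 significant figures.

356 ha

z = ln(75/11) / ln(16300/116.1) = 1.9196 / 4.9445 = 0.3882
c = 11 / 116.1^0.3882 = 11 / 6.333 = 1.737
A = (17/1.737)^(1/0.3882) ⇒ ln A = ln(9.788)/0.3882 = 5.8757
A = e^5.8757 ≈ 356.3 ha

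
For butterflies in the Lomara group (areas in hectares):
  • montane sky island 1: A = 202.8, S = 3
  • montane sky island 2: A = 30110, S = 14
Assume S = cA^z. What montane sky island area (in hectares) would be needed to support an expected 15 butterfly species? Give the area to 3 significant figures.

37700 hectares

z = ln(14/3) / ln(30110/202.8) = 1.5404 / 5.0004 = 0.3081
c = 3 / 202.8^0.3081 = 3 / 5.137 = 0.584
A = (15/0.584)^(1/0.3081) ⇒ ln A = ln(25.69)/0.3081 = 10.5366
A = e^10.5366 ≈ 37668 hectares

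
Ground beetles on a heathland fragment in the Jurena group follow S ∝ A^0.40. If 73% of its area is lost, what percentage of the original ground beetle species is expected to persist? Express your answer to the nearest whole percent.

S_new/S_old = (A_new/A_old)^z = 0.27^0.4
= exp(0.4 × ln 0.27) = exp(0.4 × -1.3093) = exp(-0.5237) ≈ 0.5923

59%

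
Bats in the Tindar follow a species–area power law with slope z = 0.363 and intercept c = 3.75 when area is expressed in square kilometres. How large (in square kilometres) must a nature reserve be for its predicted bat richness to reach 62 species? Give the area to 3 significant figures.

62 = 3.75 × A^0.363  ⇒  A^0.363 = 62/3.75 = 16.53
ln A = ln(16.53) / 0.363 = 2.8054 / 0.363 = 7.7283
A = e^7.7283 ≈ 2272 square kilometres

2270 square kilometres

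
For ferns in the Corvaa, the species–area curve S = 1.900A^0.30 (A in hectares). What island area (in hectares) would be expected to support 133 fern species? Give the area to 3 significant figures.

1410000 hectares

133 = 1.9 × A^0.3  ⇒  A^0.3 = 133/1.9 = 70
ln A = ln(70) / 0.3 = 4.2485 / 0.3 = 14.1617
A = e^14.1617 ≈ 1413601 hectares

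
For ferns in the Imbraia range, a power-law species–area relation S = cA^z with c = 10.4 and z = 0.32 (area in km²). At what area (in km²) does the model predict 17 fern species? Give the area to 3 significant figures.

4.64 km²

17 = 10.4 × A^0.32  ⇒  A^0.32 = 17/10.4 = 1.635
ln A = ln(1.635) / 0.32 = 0.4914 / 0.32 = 1.5356
A = e^1.5356 ≈ 4.644 km²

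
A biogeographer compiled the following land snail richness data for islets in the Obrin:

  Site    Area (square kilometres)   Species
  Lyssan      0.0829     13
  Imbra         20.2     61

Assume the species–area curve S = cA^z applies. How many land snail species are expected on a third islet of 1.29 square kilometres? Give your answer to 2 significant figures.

z = ln(61/13) / ln(20.2/0.0829) = 1.5459 / 5.4958 = 0.2813
c = 13 / 0.0829^0.2813 = 13 / 0.4964 = 26.19
S₃ = 26.19 × 1.29^0.2813 = 26.19 × 1.074 ≈ 28.14

28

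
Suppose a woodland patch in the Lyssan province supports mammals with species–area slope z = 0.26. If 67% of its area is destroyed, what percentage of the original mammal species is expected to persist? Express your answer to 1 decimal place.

S_new/S_old = (A_new/A_old)^z = 0.33^0.26
= exp(0.26 × ln 0.33) = exp(0.26 × -1.1087) = exp(-0.2883) ≈ 0.7496

75.0%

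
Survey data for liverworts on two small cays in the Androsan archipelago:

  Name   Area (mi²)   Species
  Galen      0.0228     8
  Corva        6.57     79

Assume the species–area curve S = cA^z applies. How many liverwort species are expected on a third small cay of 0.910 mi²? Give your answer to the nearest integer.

36

z = ln(79/8) / ln(6.57/0.0228) = 2.2900 / 5.6635 = 0.4043
c = 8 / 0.0228^0.4043 = 8 / 0.2168 = 36.9
S₃ = 36.9 × 0.91^0.4043 = 36.9 × 0.9626 ≈ 35.52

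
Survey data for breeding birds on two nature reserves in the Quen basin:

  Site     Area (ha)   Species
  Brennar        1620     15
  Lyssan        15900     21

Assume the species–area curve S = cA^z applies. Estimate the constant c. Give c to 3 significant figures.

5.05

z = ln(S₂/S₁) / ln(A₂/A₁) = ln(21/15) / ln(15900/1620) = 0.3365 / 2.2839 = 0.1473
c = S₁ / A₁^z = 15 / 1620^0.1473 = 15 / 2.971 = 5.05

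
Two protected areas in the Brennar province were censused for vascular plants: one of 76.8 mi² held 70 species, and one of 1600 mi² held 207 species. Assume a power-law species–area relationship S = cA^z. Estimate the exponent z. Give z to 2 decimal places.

Taking logs: ln S = ln c + z ln A, so z = (ln S₂ − ln S₁)/(ln A₂ − ln A₁).
z = ln(207/70) / ln(1600/76.8) = ln(2.957) / ln(20.83) = 1.0842 / 3.0366 = 0.3571

0.36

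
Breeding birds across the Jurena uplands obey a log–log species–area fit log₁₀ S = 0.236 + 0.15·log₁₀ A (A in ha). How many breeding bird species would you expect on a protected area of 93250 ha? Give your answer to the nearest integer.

10 species

S = 1.722 × 93250^0.15
ln S = ln 1.722 + 0.15 × ln 93250 = 0.5434 + 0.15 × 11.4430 = 2.2599
S = e^2.2599 ≈ 9.582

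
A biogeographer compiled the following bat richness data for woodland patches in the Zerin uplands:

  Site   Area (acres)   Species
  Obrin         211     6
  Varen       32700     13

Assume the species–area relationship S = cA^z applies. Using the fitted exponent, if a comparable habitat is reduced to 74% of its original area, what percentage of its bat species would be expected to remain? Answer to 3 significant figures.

z = ln(13/6) / ln(32700/211) = 0.7732 / 5.0433 = 0.1533
S_new/S_old = (A_new/A_old)^z = 0.74^0.1533 = exp(0.1533 × -0.3011) = 0.9549

95.5%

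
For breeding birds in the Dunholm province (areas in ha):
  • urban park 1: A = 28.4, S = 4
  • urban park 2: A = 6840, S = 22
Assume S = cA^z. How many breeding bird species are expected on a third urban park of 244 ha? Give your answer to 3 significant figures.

z = ln(22/4) / ln(6840/28.4) = 1.7047 / 5.4842 = 0.3108
c = 4 / 28.4^0.3108 = 4 / 2.83 = 1.414
S₃ = 1.414 × 244^0.3108 = 1.414 × 5.522 ≈ 7.806

7.81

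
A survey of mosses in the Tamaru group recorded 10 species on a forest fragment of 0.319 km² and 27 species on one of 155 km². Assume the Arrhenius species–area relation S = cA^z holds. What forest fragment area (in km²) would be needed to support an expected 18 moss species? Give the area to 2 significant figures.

12 km²

z = ln(27/10) / ln(155/0.319) = 0.9933 / 6.1860 = 0.1606
c = 10 / 0.319^0.1606 = 10 / 0.8324 = 12.01
A = (18/12.01)^(1/0.1606) ⇒ ln A = ln(1.498)/0.1606 = 2.5182
A = e^2.5182 ≈ 12.41 km²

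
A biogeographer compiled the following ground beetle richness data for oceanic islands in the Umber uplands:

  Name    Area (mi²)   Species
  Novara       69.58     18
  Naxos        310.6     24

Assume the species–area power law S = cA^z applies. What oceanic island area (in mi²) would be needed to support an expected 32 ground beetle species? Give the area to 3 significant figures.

z = ln(24/18) / ln(310.6/69.58) = 0.2877 / 1.4960 = 0.1923
c = 18 / 69.58^0.1923 = 18 / 2.261 = 7.961
A = (32/7.961)^(1/0.1923) ⇒ ln A = ln(4.02)/0.1923 = 7.2345
A = e^7.2345 ≈ 1386 mi²

1390 mi²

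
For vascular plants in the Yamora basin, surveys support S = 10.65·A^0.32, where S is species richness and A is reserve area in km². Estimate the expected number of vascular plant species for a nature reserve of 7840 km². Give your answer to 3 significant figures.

S = 10.65 × 7840^0.32 = 10.65 × 17.63 ≈ 187.7

188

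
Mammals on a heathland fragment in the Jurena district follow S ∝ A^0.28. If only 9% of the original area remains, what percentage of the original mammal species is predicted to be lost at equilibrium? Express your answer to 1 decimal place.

49.0%

S_new/S_old = (A_new/A_old)^z = 0.09^0.28
= exp(0.28 × ln 0.09) = exp(0.28 × -2.4079) = exp(-0.6742) ≈ 0.5096
Fraction lost = 1 − 0.5096 = 0.4904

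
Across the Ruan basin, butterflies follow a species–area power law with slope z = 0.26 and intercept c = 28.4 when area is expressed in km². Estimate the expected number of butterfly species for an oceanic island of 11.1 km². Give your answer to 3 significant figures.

S = 28.4 × 11.1^0.26
ln S = ln 28.4 + 0.26 × ln 11.1 = 3.3464 + 0.26 × 2.4069 = 3.9722
S = e^3.9722 ≈ 53.1

53.1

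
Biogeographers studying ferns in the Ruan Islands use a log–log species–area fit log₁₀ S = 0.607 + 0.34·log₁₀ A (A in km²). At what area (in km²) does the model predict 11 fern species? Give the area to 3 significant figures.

19.0 km²

11 = 4.046 × A^0.34  ⇒  A^0.34 = 11/4.046 = 2.719
ln A = ln(2.719) / 0.34 = 1.0002 / 0.34 = 2.9418
A = e^2.9418 ≈ 18.95 km²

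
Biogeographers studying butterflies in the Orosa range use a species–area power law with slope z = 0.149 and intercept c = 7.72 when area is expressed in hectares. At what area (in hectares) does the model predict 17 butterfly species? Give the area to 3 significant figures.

200 hectares

17 = 7.72 × A^0.149  ⇒  A^0.149 = 17/7.72 = 2.202
ln A = ln(2.202) / 0.149 = 0.7894 / 0.149 = 5.2980
A = e^5.2980 ≈ 199.9 hectares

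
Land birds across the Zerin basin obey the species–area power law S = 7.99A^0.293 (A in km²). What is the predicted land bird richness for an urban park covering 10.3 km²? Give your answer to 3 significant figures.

15.8

S = 7.99 × 10.3^0.293
ln S = ln 7.99 + 0.293 × ln 10.3 = 2.0782 + 0.293 × 2.3321 = 2.7615
S = e^2.7615 ≈ 15.82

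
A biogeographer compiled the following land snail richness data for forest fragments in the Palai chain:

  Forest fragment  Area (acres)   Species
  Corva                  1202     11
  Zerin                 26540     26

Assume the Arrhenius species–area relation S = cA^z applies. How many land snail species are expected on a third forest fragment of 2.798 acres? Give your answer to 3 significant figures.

z = ln(26/11) / ln(26540/1202) = 0.8602 / 3.0947 = 0.2780
c = 11 / 1202^0.2780 = 11 / 7.18 = 1.532
S₃ = 1.532 × 2.798^0.2780 = 1.532 × 1.331 ≈ 2.039

2.04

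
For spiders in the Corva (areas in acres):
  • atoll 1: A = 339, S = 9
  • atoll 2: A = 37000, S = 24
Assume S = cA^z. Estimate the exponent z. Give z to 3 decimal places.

Taking logs: ln S = ln c + z ln A, so z = (ln S₂ − ln S₁)/(ln A₂ − ln A₁).
z = ln(24/9) / ln(37000/339) = ln(2.667) / ln(109.1) = 0.9808 / 4.6927 = 0.2090

0.209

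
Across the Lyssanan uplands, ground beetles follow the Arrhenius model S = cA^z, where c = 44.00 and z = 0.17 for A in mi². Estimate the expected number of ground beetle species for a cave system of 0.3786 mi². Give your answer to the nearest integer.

37

S = 44 × 0.3786^0.17
ln S = ln 44 + 0.17 × ln 0.3786 = 3.7842 + 0.17 × -0.9713 = 3.6191
S = e^3.6191 ≈ 37.3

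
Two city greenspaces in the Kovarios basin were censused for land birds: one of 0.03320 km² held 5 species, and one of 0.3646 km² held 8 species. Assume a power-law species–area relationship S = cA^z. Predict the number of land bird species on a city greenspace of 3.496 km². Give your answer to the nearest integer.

z = ln(8/5) / ln(0.3646/0.0332) = 0.4700 / 2.3963 = 0.1961
c = 5 / 0.0332^0.1961 = 5 / 0.5128 = 9.751
S₃ = 9.751 × 3.496^0.1961 = 9.751 × 1.278 ≈ 12.46

12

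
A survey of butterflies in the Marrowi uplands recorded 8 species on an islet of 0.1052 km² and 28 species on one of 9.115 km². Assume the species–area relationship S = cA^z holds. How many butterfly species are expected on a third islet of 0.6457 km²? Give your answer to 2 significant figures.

z = ln(28/8) / ln(9.115/0.1052) = 1.2528 / 4.4618 = 0.2808
c = 8 / 0.1052^0.2808 = 8 / 0.5314 = 15.06
S₃ = 15.06 × 0.6457^0.2808 = 15.06 × 0.8844 ≈ 13.32

13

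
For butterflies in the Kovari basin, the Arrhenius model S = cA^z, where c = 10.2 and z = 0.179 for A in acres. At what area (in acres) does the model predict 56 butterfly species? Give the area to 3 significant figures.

56 = 10.2 × A^0.179  ⇒  A^0.179 = 56/10.2 = 5.49
ln A = ln(5.49) / 0.179 = 1.7030 / 0.179 = 9.5138
A = e^9.5138 ≈ 13545 acres

13500 acres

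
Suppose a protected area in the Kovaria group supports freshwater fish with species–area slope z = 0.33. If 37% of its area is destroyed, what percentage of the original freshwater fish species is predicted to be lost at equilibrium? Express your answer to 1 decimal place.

S_new/S_old = (A_new/A_old)^z = 0.63^0.33
= exp(0.33 × ln 0.63) = exp(0.33 × -0.4620) = exp(-0.1525) ≈ 0.8586
Fraction lost = 1 − 0.8586 = 0.1414

14.1%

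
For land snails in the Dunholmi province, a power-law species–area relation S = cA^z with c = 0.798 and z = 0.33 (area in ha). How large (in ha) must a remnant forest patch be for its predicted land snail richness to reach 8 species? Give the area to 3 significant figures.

1080 ha

8 = 0.798 × A^0.33  ⇒  A^0.33 = 8/0.798 = 10.03
ln A = ln(10.03) / 0.33 = 2.3051 / 0.33 = 6.9851
A = e^6.9851 ≈ 1080 ha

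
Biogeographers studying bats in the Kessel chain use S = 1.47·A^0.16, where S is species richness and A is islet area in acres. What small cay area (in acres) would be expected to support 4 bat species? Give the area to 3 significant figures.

521 acres

4 = 1.47 × A^0.16  ⇒  A^0.16 = 4/1.47 = 2.721
ln A = ln(2.721) / 0.16 = 1.0010 / 0.16 = 6.2564
A = e^6.2564 ≈ 521.4 acres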